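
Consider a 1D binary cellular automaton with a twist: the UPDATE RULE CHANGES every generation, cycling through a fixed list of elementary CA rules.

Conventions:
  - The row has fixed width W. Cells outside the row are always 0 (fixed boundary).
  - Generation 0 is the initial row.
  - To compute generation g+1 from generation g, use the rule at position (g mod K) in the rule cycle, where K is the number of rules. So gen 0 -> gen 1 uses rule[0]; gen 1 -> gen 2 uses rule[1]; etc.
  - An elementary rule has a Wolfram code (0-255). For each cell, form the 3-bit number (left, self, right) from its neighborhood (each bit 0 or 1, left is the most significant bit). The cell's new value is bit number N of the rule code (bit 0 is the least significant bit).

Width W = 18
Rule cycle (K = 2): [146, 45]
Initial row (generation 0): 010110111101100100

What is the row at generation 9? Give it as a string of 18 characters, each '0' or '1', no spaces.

Gen 0: 010110111101100100
Gen 1 (rule 146): 100000011000011010
Gen 2 (rule 45): 101111010011010110
Gen 3 (rule 146): 000110001100000001
Gen 4 (rule 45): 110100101001111101
Gen 5 (rule 146): 000011000110111000
Gen 6 (rule 45): 111010010101100011
Gen 7 (rule 146): 010001100000010100
Gen 8 (rule 45): 010101001111011101
Gen 9 (rule 146): 100000110110001000

Answer: 100000110110001000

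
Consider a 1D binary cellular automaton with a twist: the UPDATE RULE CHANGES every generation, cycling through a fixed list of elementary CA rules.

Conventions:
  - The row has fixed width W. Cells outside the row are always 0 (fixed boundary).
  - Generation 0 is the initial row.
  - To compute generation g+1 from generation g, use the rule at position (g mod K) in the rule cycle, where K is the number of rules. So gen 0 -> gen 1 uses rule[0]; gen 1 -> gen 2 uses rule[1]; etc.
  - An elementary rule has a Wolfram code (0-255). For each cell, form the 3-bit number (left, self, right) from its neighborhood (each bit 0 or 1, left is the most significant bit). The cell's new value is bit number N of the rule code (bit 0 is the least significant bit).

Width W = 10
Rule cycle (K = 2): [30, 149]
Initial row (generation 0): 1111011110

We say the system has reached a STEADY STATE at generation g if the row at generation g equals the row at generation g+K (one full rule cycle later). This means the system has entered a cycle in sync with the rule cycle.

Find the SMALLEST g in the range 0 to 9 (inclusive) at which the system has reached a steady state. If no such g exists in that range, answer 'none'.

Answer: 1

Derivation:
Gen 0: 1111011110
Gen 1 (rule 30): 1000010001
Gen 2 (rule 149): 1111011101
Gen 3 (rule 30): 1000010001
Gen 4 (rule 149): 1111011101
Gen 5 (rule 30): 1000010001
Gen 6 (rule 149): 1111011101
Gen 7 (rule 30): 1000010001
Gen 8 (rule 149): 1111011101
Gen 9 (rule 30): 1000010001
Gen 10 (rule 149): 1111011101
Gen 11 (rule 30): 1000010001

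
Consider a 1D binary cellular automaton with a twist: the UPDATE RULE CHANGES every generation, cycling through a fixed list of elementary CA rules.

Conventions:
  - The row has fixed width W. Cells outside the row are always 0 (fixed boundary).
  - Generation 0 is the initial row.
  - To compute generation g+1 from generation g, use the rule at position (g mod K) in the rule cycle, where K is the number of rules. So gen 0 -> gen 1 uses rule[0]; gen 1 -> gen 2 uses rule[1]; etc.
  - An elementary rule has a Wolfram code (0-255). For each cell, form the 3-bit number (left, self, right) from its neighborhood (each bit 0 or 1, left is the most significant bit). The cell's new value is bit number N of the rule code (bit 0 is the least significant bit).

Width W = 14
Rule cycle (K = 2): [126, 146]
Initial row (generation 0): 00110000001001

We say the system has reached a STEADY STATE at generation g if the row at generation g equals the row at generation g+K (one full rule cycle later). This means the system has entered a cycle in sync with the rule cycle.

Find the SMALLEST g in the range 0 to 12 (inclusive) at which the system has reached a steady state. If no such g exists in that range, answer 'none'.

Answer: none

Derivation:
Gen 0: 00110000001001
Gen 1 (rule 126): 01111000011111
Gen 2 (rule 146): 10110100101110
Gen 3 (rule 126): 11111111111011
Gen 4 (rule 146): 01111111110000
Gen 5 (rule 126): 11000000011000
Gen 6 (rule 146): 00100000100100
Gen 7 (rule 126): 01110001111110
Gen 8 (rule 146): 10101010111101
Gen 9 (rule 126): 11111111100111
Gen 10 (rule 146): 01111111011010
Gen 11 (rule 126): 11000001111111
Gen 12 (rule 146): 00100010111110
Gen 13 (rule 126): 01110111100011
Gen 14 (rule 146): 10100011010100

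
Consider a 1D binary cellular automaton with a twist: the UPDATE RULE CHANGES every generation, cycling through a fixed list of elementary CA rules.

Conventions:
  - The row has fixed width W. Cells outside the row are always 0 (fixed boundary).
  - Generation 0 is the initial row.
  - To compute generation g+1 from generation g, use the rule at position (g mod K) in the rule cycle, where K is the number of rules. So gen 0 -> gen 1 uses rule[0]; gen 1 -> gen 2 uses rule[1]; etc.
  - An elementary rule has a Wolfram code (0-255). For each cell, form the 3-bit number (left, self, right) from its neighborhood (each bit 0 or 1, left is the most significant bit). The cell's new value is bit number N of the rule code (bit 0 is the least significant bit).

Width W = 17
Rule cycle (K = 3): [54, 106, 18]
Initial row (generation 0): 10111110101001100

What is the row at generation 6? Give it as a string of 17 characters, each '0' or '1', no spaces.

Gen 0: 10111110101001100
Gen 1 (rule 54): 11000001111110010
Gen 2 (rule 106): 11000011000010100
Gen 3 (rule 18): 00100100100100010
Gen 4 (rule 54): 01111111111110111
Gen 5 (rule 106): 11000000000011101
Gen 6 (rule 18): 00100000000100000

Answer: 00100000000100000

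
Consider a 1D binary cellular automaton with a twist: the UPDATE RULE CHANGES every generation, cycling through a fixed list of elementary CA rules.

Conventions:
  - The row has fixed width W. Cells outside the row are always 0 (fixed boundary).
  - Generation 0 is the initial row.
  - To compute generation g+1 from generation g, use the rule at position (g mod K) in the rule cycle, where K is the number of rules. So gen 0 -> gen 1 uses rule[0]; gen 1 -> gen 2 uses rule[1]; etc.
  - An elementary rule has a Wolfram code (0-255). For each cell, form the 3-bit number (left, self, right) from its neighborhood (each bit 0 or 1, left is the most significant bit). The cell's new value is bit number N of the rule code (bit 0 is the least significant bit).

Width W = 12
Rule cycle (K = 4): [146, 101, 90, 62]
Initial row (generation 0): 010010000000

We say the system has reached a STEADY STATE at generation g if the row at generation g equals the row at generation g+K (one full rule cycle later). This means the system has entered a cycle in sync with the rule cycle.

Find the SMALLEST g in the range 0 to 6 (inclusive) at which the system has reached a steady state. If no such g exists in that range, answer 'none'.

Gen 0: 010010000000
Gen 1 (rule 146): 101101000000
Gen 2 (rule 101): 110111011111
Gen 3 (rule 90): 110101010001
Gen 4 (rule 62): 101111111011
Gen 5 (rule 146): 000111110000
Gen 6 (rule 101): 110000010111
Gen 7 (rule 90): 111000100101
Gen 8 (rule 62): 100101111111
Gen 9 (rule 146): 011000111110
Gen 10 (rule 101): 001010000010

Answer: none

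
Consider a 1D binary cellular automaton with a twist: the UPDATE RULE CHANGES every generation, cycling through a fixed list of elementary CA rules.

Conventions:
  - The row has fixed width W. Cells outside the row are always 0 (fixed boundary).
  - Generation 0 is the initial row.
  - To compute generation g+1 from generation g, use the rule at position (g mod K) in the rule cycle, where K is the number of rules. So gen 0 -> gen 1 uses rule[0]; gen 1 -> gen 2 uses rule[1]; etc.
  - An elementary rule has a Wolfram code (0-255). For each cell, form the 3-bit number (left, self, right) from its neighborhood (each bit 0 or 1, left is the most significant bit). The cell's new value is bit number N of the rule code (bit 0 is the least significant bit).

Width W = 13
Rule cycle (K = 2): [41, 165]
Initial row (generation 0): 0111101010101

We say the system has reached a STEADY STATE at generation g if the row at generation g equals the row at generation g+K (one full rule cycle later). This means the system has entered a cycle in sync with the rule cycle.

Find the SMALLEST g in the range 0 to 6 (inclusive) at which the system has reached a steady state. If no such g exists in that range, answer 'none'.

Answer: none

Derivation:
Gen 0: 0111101010101
Gen 1 (rule 41): 0100010101010
Gen 2 (rule 165): 0101011111110
Gen 3 (rule 41): 0010110000000
Gen 4 (rule 165): 1011000111111
Gen 5 (rule 41): 0110010100000
Gen 6 (rule 165): 0000011101111
Gen 7 (rule 41): 1111010011000
Gen 8 (rule 165): 0110110000011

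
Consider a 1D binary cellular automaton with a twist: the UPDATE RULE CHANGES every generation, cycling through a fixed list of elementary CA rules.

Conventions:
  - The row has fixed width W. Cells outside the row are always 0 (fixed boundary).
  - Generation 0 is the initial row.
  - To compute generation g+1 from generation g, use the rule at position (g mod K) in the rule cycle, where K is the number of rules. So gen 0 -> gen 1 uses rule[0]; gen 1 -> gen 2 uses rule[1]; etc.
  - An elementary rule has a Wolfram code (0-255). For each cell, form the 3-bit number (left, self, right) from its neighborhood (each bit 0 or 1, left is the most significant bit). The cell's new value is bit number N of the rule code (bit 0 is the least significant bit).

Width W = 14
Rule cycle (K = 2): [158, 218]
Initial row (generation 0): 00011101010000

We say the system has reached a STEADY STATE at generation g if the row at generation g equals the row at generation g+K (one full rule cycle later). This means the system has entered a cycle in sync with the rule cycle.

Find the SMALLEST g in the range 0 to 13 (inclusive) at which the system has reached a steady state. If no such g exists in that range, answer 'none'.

Answer: 8

Derivation:
Gen 0: 00011101010000
Gen 1 (rule 158): 00111001011000
Gen 2 (rule 218): 01111110011100
Gen 3 (rule 158): 11111101111010
Gen 4 (rule 218): 11111101111001
Gen 5 (rule 158): 11111001110111
Gen 6 (rule 218): 11111111110111
Gen 7 (rule 158): 11111111100110
Gen 8 (rule 218): 11111111111111
Gen 9 (rule 158): 11111111111110
Gen 10 (rule 218): 11111111111111
Gen 11 (rule 158): 11111111111110
Gen 12 (rule 218): 11111111111111
Gen 13 (rule 158): 11111111111110
Gen 14 (rule 218): 11111111111111
Gen 15 (rule 158): 11111111111110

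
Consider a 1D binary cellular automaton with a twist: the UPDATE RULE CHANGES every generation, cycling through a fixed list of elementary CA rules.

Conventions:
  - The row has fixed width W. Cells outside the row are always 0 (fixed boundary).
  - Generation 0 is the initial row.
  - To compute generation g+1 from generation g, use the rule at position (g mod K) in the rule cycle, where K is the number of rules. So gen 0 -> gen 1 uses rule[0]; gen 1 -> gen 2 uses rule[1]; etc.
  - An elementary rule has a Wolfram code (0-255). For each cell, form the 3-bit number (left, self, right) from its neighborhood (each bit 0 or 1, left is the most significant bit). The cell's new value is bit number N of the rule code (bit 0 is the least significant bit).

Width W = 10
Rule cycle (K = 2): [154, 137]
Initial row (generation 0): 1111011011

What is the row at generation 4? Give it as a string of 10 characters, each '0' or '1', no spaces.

Answer: 0000111111

Derivation:
Gen 0: 1111011011
Gen 1 (rule 154): 1110010010
Gen 2 (rule 137): 1100000000
Gen 3 (rule 154): 1010000000
Gen 4 (rule 137): 0000111111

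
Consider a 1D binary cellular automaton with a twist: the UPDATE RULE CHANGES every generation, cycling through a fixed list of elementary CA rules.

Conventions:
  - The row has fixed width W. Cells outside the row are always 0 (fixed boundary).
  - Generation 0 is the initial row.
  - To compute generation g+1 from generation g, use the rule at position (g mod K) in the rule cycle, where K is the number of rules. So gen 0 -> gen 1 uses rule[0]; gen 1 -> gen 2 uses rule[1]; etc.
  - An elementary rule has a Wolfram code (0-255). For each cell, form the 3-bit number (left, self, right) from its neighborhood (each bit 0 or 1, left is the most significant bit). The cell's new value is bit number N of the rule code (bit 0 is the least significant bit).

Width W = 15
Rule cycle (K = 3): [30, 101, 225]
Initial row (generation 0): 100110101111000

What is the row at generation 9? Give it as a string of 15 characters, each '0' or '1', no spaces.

Gen 0: 100110101111000
Gen 1 (rule 30): 111100101000100
Gen 2 (rule 101): 000100111010101
Gen 3 (rule 225): 110000011101010
Gen 4 (rule 30): 101000110001011
Gen 5 (rule 101): 111010010101101
Gen 6 (rule 225): 011100001010110
Gen 7 (rule 30): 110010011010101
Gen 8 (rule 101): 010010001111111
Gen 9 (rule 225): 000000100111111

Answer: 000000100111111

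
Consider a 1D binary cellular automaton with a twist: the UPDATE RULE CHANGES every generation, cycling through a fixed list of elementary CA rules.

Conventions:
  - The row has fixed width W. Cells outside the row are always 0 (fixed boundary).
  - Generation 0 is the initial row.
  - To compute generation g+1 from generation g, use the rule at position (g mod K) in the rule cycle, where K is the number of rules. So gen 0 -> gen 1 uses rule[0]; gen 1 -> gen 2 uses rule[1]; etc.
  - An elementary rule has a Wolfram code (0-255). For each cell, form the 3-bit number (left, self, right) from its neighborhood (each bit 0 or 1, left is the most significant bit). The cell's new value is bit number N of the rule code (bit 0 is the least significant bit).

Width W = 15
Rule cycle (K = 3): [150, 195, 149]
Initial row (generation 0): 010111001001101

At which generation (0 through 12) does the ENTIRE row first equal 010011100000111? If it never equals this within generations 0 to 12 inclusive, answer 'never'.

Gen 0: 010111001001101
Gen 1 (rule 150): 110010111110001
Gen 2 (rule 195): 010100011110110
Gen 3 (rule 149): 010111001100001
Gen 4 (rule 150): 110010110010011
Gen 5 (rule 195): 010100010100101
Gen 6 (rule 149): 010111010110101
Gen 7 (rule 150): 110010010000101
Gen 8 (rule 195): 010100100111000
Gen 9 (rule 149): 010110110010111
Gen 10 (rule 150): 110000001110010
Gen 11 (rule 195): 010111110110100
Gen 12 (rule 149): 010011100000111

Answer: 12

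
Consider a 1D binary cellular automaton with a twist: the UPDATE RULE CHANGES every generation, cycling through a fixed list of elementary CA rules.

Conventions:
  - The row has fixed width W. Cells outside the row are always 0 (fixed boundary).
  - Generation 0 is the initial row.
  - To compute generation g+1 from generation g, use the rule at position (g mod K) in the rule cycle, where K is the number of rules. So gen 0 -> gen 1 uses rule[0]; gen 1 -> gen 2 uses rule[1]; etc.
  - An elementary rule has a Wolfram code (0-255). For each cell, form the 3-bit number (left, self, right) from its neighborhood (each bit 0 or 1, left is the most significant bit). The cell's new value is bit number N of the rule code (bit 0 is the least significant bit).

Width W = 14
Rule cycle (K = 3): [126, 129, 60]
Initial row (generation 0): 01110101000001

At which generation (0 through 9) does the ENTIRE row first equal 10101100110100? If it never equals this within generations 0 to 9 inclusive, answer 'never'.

Answer: never

Derivation:
Gen 0: 01110101000001
Gen 1 (rule 126): 11011111100011
Gen 2 (rule 129): 00001111001000
Gen 3 (rule 60): 00001000101100
Gen 4 (rule 126): 00011101111110
Gen 5 (rule 129): 11001000111100
Gen 6 (rule 60): 10101100100010
Gen 7 (rule 126): 11111111110111
Gen 8 (rule 129): 01111111100010
Gen 9 (rule 60): 01000000010011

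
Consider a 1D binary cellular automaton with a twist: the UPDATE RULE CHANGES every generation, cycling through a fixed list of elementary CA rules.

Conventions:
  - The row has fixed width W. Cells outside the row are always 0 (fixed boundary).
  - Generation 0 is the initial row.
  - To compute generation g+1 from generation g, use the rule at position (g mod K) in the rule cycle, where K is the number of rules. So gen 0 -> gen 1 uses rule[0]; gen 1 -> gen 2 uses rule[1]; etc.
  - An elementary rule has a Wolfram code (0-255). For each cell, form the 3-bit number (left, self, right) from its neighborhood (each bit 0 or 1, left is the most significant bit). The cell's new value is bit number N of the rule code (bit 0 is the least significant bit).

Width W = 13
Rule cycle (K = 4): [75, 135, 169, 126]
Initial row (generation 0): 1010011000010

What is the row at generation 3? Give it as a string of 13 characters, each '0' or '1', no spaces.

Gen 0: 1010011000010
Gen 1 (rule 75): 0000111011100
Gen 2 (rule 135): 1111010001001
Gen 3 (rule 169): 1110100100000

Answer: 1110100100000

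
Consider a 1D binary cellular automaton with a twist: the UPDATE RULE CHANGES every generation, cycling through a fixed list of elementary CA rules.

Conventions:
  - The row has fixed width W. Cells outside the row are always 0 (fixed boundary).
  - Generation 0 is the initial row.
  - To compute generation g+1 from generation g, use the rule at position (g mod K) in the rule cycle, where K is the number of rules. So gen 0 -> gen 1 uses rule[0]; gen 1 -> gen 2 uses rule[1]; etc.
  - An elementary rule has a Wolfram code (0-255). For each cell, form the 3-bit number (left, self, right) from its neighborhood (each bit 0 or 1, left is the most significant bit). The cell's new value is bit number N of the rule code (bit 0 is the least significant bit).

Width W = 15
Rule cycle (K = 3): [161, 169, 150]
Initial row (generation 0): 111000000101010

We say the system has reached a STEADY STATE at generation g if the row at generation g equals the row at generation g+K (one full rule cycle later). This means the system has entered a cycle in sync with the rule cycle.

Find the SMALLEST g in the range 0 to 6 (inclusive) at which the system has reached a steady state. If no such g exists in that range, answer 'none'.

Answer: none

Derivation:
Gen 0: 111000000101010
Gen 1 (rule 161): 010011110010100
Gen 2 (rule 169): 000011100001001
Gen 3 (rule 150): 000101010011111
Gen 4 (rule 161): 110010100001110
Gen 5 (rule 169): 100001001101100
Gen 6 (rule 150): 110011110000010
Gen 7 (rule 161): 000001100111000
Gen 8 (rule 169): 111101000110011
Gen 9 (rule 150): 011001101001100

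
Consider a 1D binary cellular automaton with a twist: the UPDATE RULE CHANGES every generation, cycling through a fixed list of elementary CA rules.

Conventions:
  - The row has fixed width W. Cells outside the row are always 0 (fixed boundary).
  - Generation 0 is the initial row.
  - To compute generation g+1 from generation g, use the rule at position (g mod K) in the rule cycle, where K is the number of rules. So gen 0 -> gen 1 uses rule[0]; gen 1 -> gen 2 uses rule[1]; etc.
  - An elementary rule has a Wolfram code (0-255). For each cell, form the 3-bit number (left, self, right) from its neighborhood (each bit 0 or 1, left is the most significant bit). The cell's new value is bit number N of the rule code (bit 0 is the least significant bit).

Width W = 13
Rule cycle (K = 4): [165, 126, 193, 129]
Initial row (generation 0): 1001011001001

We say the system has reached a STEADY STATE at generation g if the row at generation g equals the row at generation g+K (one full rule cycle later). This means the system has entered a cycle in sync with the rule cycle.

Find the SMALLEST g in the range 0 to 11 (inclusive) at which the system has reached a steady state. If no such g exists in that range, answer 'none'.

Gen 0: 1001011001001
Gen 1 (rule 165): 1001100001001
Gen 2 (rule 126): 1111110011111
Gen 3 (rule 193): 0111110001111
Gen 4 (rule 129): 0011100100110
Gen 5 (rule 165): 1001000100000
Gen 6 (rule 126): 1111101110000
Gen 7 (rule 193): 0111100110111
Gen 8 (rule 129): 0011000000010
Gen 9 (rule 165): 1000011111010
Gen 10 (rule 126): 1100110001111
Gen 11 (rule 193): 0100010100111
Gen 12 (rule 129): 0001000000010
Gen 13 (rule 165): 1101011111010
Gen 14 (rule 126): 1111110001111
Gen 15 (rule 193): 0111110100111

Answer: none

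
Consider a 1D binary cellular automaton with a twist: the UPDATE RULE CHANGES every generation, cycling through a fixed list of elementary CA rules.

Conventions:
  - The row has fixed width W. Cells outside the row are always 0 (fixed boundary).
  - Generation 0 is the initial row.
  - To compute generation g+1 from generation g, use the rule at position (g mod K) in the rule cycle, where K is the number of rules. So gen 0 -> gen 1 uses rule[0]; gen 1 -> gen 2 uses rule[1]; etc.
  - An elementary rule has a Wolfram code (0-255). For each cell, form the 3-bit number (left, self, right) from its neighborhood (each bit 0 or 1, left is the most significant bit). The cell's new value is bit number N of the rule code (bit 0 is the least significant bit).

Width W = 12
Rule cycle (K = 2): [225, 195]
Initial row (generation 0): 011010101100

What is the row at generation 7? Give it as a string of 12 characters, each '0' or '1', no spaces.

Answer: 001111100111

Derivation:
Gen 0: 011010101100
Gen 1 (rule 225): 001101010101
Gen 2 (rule 195): 110100000000
Gen 3 (rule 225): 011001111111
Gen 4 (rule 195): 101010111111
Gen 5 (rule 225): 010101011111
Gen 6 (rule 195): 100000001111
Gen 7 (rule 225): 001111100111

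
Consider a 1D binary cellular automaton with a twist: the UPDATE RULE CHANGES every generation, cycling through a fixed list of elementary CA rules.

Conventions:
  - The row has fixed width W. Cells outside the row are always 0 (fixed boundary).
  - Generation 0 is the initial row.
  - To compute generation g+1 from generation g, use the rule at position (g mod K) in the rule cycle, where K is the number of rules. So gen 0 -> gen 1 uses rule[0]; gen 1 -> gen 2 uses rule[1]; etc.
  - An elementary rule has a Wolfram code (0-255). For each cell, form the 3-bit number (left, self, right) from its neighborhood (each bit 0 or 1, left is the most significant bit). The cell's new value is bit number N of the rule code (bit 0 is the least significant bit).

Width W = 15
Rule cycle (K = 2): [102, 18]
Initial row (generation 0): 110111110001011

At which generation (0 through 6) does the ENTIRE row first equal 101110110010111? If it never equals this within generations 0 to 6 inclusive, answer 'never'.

Gen 0: 110111110001011
Gen 1 (rule 102): 011000010011101
Gen 2 (rule 18): 100100101100000
Gen 3 (rule 102): 101101110100000
Gen 4 (rule 18): 000000000010000
Gen 5 (rule 102): 000000000110000
Gen 6 (rule 18): 000000001001000

Answer: never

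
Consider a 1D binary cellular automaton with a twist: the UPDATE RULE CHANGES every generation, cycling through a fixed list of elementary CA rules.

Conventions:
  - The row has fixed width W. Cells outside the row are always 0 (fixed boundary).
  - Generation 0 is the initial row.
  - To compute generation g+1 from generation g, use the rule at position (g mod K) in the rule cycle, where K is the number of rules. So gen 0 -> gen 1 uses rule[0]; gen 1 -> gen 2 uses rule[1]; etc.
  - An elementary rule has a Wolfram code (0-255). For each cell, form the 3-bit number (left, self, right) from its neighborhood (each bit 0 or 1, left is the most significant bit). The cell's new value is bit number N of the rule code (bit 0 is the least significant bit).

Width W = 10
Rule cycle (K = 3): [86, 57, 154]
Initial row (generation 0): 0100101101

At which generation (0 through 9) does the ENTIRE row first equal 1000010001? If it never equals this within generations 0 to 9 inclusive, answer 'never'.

Answer: never

Derivation:
Gen 0: 0100101101
Gen 1 (rule 86): 1111100101
Gen 2 (rule 57): 1000010010
Gen 3 (rule 154): 0100101101
Gen 4 (rule 86): 1111100101
Gen 5 (rule 57): 1000010010
Gen 6 (rule 154): 0100101101
Gen 7 (rule 86): 1111100101
Gen 8 (rule 57): 1000010010
Gen 9 (rule 154): 0100101101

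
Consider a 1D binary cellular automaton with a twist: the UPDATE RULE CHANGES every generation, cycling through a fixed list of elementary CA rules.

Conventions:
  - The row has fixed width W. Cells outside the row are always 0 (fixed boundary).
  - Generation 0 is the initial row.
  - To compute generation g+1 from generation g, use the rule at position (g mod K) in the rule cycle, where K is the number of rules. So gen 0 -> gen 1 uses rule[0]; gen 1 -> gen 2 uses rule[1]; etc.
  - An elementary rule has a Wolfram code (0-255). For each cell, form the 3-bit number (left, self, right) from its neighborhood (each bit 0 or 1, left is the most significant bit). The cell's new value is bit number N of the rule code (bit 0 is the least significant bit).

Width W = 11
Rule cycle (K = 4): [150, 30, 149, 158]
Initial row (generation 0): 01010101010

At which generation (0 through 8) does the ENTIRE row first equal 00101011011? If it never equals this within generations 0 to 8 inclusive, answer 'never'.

Answer: never

Derivation:
Gen 0: 01010101010
Gen 1 (rule 150): 11010101011
Gen 2 (rule 30): 10010101010
Gen 3 (rule 149): 11010101011
Gen 4 (rule 158): 10010101010
Gen 5 (rule 150): 11110101011
Gen 6 (rule 30): 10000101010
Gen 7 (rule 149): 11110101011
Gen 8 (rule 158): 11100101010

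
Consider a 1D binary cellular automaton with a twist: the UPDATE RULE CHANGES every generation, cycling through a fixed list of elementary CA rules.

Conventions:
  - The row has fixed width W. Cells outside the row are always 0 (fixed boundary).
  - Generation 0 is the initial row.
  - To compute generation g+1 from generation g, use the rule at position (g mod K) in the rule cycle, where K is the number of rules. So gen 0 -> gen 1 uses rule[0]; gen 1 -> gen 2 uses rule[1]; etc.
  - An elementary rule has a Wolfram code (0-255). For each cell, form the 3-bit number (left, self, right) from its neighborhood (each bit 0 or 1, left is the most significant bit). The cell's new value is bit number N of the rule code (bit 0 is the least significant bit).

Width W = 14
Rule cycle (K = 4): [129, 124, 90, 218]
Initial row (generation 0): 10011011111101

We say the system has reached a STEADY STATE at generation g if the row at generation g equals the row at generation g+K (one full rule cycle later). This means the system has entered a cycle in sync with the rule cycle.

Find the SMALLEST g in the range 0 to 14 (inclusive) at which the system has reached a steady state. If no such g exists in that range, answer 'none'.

Gen 0: 10011011111101
Gen 1 (rule 129): 00000001111000
Gen 2 (rule 124): 00000001001100
Gen 3 (rule 90): 00000010111110
Gen 4 (rule 218): 00000100111111
Gen 5 (rule 129): 11110000011110
Gen 6 (rule 124): 10011000010011
Gen 7 (rule 90): 01111100101111
Gen 8 (rule 218): 11111111001111
Gen 9 (rule 129): 01111110000110
Gen 10 (rule 124): 01000011000111
Gen 11 (rule 90): 10100111101101
Gen 12 (rule 218): 00011111101100
Gen 13 (rule 129): 11001111000001
Gen 14 (rule 124): 11101001100001
Gen 15 (rule 90): 10100111110010
Gen 16 (rule 218): 00011111111101
Gen 17 (rule 129): 11001111111000
Gen 18 (rule 124): 11101000001100

Answer: none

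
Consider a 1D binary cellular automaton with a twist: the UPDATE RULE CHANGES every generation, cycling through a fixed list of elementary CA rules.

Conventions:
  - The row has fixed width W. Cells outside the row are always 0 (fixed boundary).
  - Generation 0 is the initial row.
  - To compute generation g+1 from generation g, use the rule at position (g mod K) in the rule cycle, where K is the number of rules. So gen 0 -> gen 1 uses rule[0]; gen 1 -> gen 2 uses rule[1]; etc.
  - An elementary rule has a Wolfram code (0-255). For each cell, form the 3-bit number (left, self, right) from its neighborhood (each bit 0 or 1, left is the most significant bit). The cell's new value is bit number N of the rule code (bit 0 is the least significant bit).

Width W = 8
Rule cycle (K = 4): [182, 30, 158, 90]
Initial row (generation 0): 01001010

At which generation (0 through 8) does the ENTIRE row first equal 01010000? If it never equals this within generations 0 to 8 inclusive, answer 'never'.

Answer: 5

Derivation:
Gen 0: 01001010
Gen 1 (rule 182): 11111111
Gen 2 (rule 30): 10000000
Gen 3 (rule 158): 11000000
Gen 4 (rule 90): 11100000
Gen 5 (rule 182): 01010000
Gen 6 (rule 30): 11011000
Gen 7 (rule 158): 10010100
Gen 8 (rule 90): 01100010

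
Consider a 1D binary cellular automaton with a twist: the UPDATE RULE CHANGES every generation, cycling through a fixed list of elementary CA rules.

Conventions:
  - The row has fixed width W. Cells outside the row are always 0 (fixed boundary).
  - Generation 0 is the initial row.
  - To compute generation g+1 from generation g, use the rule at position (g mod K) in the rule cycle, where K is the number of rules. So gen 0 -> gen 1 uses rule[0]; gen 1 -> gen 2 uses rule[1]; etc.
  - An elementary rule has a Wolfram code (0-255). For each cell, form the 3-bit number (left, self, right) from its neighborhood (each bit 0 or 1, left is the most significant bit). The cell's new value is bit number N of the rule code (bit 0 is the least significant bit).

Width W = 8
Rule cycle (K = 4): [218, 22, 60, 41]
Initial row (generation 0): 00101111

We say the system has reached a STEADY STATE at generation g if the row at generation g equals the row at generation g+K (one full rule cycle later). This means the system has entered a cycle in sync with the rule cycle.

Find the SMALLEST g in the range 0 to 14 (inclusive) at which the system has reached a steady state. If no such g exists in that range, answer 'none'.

Answer: 10

Derivation:
Gen 0: 00101111
Gen 1 (rule 218): 01001111
Gen 2 (rule 22): 11110000
Gen 3 (rule 60): 10001000
Gen 4 (rule 41): 00100011
Gen 5 (rule 218): 01010111
Gen 6 (rule 22): 11010000
Gen 7 (rule 60): 10111000
Gen 8 (rule 41): 01100011
Gen 9 (rule 218): 11110111
Gen 10 (rule 22): 00000000
Gen 11 (rule 60): 00000000
Gen 12 (rule 41): 11111111
Gen 13 (rule 218): 11111111
Gen 14 (rule 22): 00000000
Gen 15 (rule 60): 00000000
Gen 16 (rule 41): 11111111
Gen 17 (rule 218): 11111111
Gen 18 (rule 22): 00000000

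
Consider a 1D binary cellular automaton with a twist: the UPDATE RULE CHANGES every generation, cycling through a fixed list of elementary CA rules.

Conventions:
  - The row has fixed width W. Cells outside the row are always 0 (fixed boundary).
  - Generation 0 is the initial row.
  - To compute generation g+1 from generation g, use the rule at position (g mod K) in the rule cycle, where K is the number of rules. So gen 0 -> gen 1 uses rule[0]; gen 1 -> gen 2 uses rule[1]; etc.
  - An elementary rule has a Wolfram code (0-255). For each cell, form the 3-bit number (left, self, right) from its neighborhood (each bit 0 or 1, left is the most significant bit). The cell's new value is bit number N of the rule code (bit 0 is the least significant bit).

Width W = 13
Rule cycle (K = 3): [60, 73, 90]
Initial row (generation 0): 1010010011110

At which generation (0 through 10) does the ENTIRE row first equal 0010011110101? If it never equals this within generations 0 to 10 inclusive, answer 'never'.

Answer: never

Derivation:
Gen 0: 1010010011110
Gen 1 (rule 60): 1111011010001
Gen 2 (rule 73): 1001011000100
Gen 3 (rule 90): 0110011101010
Gen 4 (rule 60): 0101010011111
Gen 5 (rule 73): 0000000010001
Gen 6 (rule 90): 0000000101010
Gen 7 (rule 60): 0000000111111
Gen 8 (rule 73): 1111110100001
Gen 9 (rule 90): 1000010010010
Gen 10 (rule 60): 1100011011011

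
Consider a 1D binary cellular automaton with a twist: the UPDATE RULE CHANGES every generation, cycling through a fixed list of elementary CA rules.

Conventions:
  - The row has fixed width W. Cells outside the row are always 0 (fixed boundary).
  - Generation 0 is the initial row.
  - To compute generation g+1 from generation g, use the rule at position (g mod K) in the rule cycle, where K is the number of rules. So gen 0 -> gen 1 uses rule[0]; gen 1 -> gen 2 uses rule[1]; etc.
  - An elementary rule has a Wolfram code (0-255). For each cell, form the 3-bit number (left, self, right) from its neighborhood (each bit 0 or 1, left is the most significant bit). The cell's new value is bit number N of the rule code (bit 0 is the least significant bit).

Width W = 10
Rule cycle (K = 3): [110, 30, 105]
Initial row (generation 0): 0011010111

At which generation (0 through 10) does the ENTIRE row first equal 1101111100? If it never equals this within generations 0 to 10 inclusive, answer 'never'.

Answer: 3

Derivation:
Gen 0: 0011010111
Gen 1 (rule 110): 0111111101
Gen 2 (rule 30): 1100000001
Gen 3 (rule 105): 1101111100
Gen 4 (rule 110): 1111000100
Gen 5 (rule 30): 1000101110
Gen 6 (rule 105): 0010011010
Gen 7 (rule 110): 0110111110
Gen 8 (rule 30): 1100100001
Gen 9 (rule 105): 1100001100
Gen 10 (rule 110): 1100011100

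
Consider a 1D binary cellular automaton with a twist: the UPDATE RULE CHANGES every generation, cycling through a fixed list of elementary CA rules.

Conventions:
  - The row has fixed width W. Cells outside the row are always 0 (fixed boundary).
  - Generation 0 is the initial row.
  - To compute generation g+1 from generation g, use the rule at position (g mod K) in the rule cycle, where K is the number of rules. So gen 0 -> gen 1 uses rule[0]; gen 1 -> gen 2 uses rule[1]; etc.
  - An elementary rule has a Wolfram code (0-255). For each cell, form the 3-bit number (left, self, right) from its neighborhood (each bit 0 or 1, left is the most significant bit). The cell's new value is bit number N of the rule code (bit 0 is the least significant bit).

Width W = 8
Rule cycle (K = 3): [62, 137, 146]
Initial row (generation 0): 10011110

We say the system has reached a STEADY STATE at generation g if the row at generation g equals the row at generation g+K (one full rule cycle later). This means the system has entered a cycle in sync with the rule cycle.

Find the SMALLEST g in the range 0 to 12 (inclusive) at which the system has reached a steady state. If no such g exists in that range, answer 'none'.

Gen 0: 10011110
Gen 1 (rule 62): 11110001
Gen 2 (rule 137): 11100100
Gen 3 (rule 146): 01011010
Gen 4 (rule 62): 11110111
Gen 5 (rule 137): 11100110
Gen 6 (rule 146): 01011001
Gen 7 (rule 62): 11110111
Gen 8 (rule 137): 11100110
Gen 9 (rule 146): 01011001
Gen 10 (rule 62): 11110111
Gen 11 (rule 137): 11100110
Gen 12 (rule 146): 01011001
Gen 13 (rule 62): 11110111
Gen 14 (rule 137): 11100110
Gen 15 (rule 146): 01011001

Answer: 4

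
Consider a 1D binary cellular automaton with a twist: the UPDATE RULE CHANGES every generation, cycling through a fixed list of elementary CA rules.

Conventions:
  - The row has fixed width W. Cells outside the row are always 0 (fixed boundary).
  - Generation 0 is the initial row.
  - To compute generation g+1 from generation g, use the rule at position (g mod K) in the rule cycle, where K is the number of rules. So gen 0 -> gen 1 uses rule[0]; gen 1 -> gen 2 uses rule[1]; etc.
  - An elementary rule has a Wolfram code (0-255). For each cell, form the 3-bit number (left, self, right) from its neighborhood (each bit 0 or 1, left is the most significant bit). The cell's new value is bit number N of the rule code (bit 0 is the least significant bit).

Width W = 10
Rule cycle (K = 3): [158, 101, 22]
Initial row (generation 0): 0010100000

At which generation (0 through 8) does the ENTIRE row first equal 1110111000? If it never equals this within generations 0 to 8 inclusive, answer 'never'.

Gen 0: 0010100000
Gen 1 (rule 158): 0110110000
Gen 2 (rule 101): 0011010111
Gen 3 (rule 22): 0100010000
Gen 4 (rule 158): 1110111000
Gen 5 (rule 101): 0011001011
Gen 6 (rule 22): 0100111000
Gen 7 (rule 158): 1111110100
Gen 8 (rule 101): 0000011101

Answer: 4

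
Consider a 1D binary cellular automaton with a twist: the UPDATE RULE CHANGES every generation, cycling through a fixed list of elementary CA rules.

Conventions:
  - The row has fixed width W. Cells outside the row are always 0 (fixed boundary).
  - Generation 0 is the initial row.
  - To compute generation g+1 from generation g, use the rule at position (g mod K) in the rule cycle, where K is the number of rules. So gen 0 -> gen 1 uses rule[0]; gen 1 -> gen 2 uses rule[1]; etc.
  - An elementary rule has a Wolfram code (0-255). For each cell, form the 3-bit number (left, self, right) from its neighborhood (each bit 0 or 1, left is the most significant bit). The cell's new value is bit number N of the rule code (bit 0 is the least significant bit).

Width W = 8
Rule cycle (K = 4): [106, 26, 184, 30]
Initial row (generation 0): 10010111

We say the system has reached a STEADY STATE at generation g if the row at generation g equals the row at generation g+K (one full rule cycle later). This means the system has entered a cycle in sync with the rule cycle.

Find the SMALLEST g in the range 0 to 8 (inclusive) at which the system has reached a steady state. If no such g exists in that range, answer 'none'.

Gen 0: 10010111
Gen 1 (rule 106): 00101101
Gen 2 (rule 26): 01001000
Gen 3 (rule 184): 00100100
Gen 4 (rule 30): 01111110
Gen 5 (rule 106): 11000010
Gen 6 (rule 26): 10100101
Gen 7 (rule 184): 01010010
Gen 8 (rule 30): 11011111
Gen 9 (rule 106): 11110001
Gen 10 (rule 26): 10001010
Gen 11 (rule 184): 01000101
Gen 12 (rule 30): 11101101

Answer: none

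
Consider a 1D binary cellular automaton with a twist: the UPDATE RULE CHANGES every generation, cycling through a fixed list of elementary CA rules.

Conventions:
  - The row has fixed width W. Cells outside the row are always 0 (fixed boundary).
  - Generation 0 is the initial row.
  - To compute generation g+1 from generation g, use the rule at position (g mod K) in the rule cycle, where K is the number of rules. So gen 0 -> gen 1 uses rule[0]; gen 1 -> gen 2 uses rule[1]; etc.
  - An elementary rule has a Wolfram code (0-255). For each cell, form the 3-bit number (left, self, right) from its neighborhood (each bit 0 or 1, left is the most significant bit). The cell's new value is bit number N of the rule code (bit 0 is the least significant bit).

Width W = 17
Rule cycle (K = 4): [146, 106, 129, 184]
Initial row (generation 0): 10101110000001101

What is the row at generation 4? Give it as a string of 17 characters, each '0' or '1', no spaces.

Gen 0: 10101110000001101
Gen 1 (rule 146): 00000101000010000
Gen 2 (rule 106): 00001010000100000
Gen 3 (rule 129): 11100000110001111
Gen 4 (rule 184): 11010000101001110

Answer: 11010000101001110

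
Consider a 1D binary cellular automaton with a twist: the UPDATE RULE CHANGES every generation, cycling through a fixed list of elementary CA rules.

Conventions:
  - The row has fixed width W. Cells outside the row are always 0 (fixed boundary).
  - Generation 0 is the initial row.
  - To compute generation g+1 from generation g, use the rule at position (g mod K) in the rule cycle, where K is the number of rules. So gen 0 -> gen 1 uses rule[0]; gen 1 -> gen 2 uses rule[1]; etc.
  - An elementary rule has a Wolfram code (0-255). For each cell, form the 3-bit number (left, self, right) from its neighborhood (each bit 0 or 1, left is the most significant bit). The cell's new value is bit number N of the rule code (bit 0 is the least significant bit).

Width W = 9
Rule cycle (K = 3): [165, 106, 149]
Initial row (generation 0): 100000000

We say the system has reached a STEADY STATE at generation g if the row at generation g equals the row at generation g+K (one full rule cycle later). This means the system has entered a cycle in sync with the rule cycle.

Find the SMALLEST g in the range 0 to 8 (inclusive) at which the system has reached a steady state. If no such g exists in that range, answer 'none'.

Gen 0: 100000000
Gen 1 (rule 165): 101111111
Gen 2 (rule 106): 011000001
Gen 3 (rule 149): 000111101
Gen 4 (rule 165): 110011011
Gen 5 (rule 106): 110111111
Gen 6 (rule 149): 000011110
Gen 7 (rule 165): 111001100
Gen 8 (rule 106): 101011100
Gen 9 (rule 149): 101001011
Gen 10 (rule 165): 111001100
Gen 11 (rule 106): 101011100

Answer: 7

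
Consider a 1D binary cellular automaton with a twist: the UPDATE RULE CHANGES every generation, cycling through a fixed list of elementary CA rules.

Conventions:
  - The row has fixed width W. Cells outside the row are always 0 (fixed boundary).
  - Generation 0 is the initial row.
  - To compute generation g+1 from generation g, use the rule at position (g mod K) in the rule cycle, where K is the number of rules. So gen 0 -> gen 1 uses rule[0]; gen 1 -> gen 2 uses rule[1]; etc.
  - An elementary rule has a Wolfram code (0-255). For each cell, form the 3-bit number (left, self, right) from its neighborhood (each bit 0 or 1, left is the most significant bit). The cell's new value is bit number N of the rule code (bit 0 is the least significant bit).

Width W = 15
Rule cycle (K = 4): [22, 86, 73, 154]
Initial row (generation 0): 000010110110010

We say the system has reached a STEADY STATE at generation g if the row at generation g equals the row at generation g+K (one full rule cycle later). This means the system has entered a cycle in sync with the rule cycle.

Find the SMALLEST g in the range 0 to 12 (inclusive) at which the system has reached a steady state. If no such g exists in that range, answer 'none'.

Gen 0: 000010110110010
Gen 1 (rule 22): 000110000001111
Gen 2 (rule 86): 001011000010001
Gen 3 (rule 73): 100011011000100
Gen 4 (rule 154): 010110010101010
Gen 5 (rule 22): 110001110101011
Gen 6 (rule 86): 011010010101001
Gen 7 (rule 73): 011000000000000
Gen 8 (rule 154): 110100000000000
Gen 9 (rule 22): 000110000000000
Gen 10 (rule 86): 001011000000000
Gen 11 (rule 73): 100011011111111
Gen 12 (rule 154): 010110011111110
Gen 13 (rule 22): 110001100000001
Gen 14 (rule 86): 011010110000011
Gen 15 (rule 73): 011000110111011
Gen 16 (rule 154): 110101100110010

Answer: none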